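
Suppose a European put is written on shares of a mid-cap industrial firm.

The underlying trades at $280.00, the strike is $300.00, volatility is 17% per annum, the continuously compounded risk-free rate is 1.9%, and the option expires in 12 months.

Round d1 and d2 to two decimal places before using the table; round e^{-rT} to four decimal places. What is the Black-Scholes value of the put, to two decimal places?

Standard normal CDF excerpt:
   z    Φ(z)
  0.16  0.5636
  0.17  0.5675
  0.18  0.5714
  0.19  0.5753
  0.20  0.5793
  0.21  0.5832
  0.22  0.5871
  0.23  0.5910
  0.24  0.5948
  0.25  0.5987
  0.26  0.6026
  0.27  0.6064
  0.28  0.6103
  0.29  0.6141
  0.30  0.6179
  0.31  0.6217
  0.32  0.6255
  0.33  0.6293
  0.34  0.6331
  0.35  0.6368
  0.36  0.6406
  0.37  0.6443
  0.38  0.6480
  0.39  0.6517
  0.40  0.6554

$27.45

σ√T = 0.17·√1 = 0.1700
d₁ = [ln(280/300) + (0.019 + 0.17²/2)·1] / 0.1700 = [-0.0690 + 0.0335] / 0.1700 = -0.2091 ⇒ -0.21
d₂ = d₁ − σ√T = -0.2091 − 0.1700 = -0.3791 ⇒ -0.38
exp(−rT) = exp(−0.019·1) = 0.9812
N(−d₂) = N(0.38) = 0.6480;  N(−d₁) = N(0.21) = 0.5832
P = 300·0.9812·0.6480 − 280·0.5832 = 190.7453 − 163.2960 = 27.4493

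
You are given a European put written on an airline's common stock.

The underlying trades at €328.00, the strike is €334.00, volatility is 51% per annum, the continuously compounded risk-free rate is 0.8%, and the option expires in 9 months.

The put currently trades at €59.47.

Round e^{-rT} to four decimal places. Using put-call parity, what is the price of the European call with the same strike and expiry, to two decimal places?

exp(−rT) = exp(−0.008·0.75) = 0.9940
Put-call parity: C − P = S − K·e^(−rT) = 328 − 334·0.9940 = 328 − 331.9960 = -3.9960
C = P + (C − P) = 59.47 + (-3.9960) = 55.4740

€55.47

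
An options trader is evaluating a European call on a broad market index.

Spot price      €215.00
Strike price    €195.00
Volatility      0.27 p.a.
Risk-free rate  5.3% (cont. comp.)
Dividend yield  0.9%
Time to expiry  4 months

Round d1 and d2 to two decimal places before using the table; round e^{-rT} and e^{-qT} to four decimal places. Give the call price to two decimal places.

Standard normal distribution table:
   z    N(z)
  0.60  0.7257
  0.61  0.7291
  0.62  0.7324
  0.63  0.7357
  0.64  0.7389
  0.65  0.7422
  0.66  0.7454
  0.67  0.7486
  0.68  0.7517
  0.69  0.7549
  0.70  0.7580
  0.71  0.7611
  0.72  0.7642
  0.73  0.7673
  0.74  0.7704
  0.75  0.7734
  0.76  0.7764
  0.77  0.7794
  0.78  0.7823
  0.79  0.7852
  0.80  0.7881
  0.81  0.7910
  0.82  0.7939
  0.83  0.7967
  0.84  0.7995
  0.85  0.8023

€27.37

σ√T = 0.27 × 0.5774 = 0.1559
ln(S/K) + (r − q + σ²/2)T = ln(215/195) + (0.053 − 0.009 + 0.27²/2)·0.3333 = 0.0976 + 0.0268 = 0.1245
d₁ = 0.1245 / 0.1559 = 0.7984 ≈ 0.80
d₂ = d₁ − σ√T = 0.7984 − 0.1559 = 0.6425 ≈ 0.64
exp(−qT) = exp(−0.009·0.3333) = 0.9970;  exp(−rT) = exp(−0.053·0.3333) = 0.9825
C = 215·0.9970·N(0.80) − 195·0.9825·N(0.64) = 215·0.9970·0.7881 − 195·0.9825·0.7389 = 168.9332 − 141.5640 = 27.3692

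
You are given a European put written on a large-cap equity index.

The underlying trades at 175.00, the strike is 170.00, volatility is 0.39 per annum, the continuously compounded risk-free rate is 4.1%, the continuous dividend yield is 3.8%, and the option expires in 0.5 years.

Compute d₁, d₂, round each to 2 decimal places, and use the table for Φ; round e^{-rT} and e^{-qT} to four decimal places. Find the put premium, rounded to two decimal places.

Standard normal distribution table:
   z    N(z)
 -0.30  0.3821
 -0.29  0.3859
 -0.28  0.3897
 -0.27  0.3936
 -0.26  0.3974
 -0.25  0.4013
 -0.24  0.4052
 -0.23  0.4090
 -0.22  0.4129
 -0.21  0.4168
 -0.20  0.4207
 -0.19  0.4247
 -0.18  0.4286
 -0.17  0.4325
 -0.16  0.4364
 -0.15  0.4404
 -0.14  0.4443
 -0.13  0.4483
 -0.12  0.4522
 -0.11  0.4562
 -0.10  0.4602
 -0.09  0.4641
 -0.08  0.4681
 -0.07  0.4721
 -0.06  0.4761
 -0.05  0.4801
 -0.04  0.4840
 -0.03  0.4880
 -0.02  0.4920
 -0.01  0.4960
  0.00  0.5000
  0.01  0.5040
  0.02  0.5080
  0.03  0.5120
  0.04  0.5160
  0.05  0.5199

T = 0.5;  σ√T = 0.2758
d₁ = [ln(175/170) + (0.041 − 0.038 + 0.39²/2)·0.5] / 0.2758 = [0.0290 + 0.0395] / 0.2758 = 0.2484 which rounds to 0.25
d₂ = d₁ − σ√T = 0.2484 − 0.2758 = -0.0273 which rounds to -0.03
exp(−qT) = exp(−0.038·0.5) = 0.9812;  exp(−rT) = exp(−0.041·0.5) = 0.9797
P = 170·0.9797·N(0.03) − 175·0.9812·N(-0.25) = 170·0.9797·0.5120 − 175·0.9812·0.4013 = 85.2731 − 68.9072 = 16.3659

16.37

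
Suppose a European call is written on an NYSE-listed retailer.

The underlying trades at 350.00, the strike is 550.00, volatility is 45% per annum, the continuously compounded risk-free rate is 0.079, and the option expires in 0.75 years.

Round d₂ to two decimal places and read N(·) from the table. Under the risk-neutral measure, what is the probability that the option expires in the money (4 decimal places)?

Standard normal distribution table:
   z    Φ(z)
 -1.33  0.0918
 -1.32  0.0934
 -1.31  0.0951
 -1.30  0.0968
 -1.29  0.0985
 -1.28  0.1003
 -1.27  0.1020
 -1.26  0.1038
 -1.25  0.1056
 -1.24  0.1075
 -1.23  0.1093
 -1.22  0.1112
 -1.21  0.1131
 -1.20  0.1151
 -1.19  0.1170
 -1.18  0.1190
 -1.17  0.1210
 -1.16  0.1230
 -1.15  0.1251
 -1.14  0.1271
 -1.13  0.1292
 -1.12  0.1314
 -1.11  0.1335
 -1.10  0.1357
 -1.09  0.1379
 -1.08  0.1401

T = 0.75;  σ√T = 0.3897
d₁ = [ln(350/550) + (0.079 + 0.45²/2)·0.75] / 0.3897 = [-0.4520 + 0.1352] / 0.3897 = -0.8129 ≈ -0.81
d₂ = d₁ − σ√T = -0.8129 − 0.3897 = -1.2026 ≈ -1.20
Pr(exercise) under Q = N(d₂) = 0.1151

0.1151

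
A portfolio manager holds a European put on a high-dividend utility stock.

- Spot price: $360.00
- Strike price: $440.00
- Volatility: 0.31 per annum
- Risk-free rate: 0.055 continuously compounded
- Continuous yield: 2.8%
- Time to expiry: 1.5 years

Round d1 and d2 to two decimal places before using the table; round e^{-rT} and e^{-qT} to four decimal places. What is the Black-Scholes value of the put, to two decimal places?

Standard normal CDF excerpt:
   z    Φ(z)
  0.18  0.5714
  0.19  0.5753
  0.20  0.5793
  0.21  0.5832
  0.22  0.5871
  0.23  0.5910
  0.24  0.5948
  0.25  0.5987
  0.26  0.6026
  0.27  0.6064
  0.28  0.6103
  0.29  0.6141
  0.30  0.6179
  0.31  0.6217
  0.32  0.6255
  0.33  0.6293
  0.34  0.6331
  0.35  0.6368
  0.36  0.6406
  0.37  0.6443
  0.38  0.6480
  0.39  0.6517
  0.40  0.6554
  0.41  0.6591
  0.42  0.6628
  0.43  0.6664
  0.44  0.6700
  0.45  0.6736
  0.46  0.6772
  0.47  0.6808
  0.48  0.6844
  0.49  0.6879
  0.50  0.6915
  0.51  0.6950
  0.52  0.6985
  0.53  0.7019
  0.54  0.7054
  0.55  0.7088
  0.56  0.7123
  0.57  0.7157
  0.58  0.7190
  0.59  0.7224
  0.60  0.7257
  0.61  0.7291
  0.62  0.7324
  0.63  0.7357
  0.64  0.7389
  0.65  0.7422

σ√T = 0.31 × 1.2247 = 0.3797
d₁ = [ln(360/440) + (0.055 − 0.028 + 0.31²/2)·1.5] / 0.3797 = [-0.2007 + 0.1126] / 0.3797 = -0.2320 ⇒ -0.23
d₂ = d₁ − σ√T = -0.2320 − 0.3797 = -0.6117 ⇒ -0.61
e^(−qT) = e^(−0.028·1.5) = 0.9589;  e^(−rT) = e^(−0.055·1.5) = 0.9208
N(−d₂) = N(0.61) = 0.7291;  N(−d₁) = N(0.23) = 0.5910
P = 440·0.9208·0.7291 − 360·0.9589·0.5910 = 295.3963 − 204.0156 = 91.3808

$91.38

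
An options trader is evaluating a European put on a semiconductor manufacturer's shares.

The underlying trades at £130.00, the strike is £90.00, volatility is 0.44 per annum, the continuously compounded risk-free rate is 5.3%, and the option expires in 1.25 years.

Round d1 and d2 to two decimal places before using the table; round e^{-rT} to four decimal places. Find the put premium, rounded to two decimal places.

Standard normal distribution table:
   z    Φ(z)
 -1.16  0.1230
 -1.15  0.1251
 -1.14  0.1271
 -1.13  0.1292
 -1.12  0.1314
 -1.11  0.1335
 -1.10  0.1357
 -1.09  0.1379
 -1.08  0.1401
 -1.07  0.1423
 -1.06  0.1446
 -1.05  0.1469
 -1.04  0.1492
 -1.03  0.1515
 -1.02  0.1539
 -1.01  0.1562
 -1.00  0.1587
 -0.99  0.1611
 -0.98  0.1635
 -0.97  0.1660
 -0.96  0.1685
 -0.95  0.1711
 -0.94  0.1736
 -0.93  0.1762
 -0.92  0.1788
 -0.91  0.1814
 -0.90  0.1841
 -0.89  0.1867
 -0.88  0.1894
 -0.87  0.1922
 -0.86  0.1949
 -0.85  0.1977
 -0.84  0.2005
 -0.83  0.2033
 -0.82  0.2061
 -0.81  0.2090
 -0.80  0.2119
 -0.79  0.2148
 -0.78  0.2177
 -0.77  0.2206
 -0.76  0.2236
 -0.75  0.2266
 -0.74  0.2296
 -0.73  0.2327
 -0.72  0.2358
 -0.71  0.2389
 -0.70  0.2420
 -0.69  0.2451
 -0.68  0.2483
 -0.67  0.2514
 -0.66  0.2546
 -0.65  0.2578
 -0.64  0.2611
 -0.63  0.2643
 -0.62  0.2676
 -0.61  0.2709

£5.20

σ√T = 0.44 × 1.1180 = 0.4919
d₁ = [ln(130/90) + (0.053 + ½·0.44²)·1.25] / (σ√T) = (0.3677 + 0.1872) / 0.4919 = 1.1281 which rounds to 1.13
d₂ = 1.1281 − 0.4919 = 0.6362 which rounds to 0.64
exp(−rT) = exp(−0.053·1.25) = 0.9359
N(−d₂) = N(-0.64) = 0.2611;  N(−d₁) = N(-1.13) = 0.1292
P = 90·0.9359·0.2611 − 130·0.1292 = 21.9927 − 16.7960 = 5.1967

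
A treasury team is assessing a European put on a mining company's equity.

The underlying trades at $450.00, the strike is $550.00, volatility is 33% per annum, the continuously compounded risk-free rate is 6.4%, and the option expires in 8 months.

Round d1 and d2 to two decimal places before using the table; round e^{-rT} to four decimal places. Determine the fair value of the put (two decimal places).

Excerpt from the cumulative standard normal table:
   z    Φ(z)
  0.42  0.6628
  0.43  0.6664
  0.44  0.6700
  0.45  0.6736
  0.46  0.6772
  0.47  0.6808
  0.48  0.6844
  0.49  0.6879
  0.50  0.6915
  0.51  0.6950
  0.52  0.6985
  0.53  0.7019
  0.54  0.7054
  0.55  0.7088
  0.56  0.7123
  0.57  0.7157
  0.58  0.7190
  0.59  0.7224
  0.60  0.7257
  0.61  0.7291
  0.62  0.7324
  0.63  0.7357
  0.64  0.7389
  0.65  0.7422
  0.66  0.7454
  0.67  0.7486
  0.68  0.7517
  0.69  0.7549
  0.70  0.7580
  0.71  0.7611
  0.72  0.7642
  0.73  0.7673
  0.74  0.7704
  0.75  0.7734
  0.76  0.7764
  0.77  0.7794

σ√T = 0.33·√0.6667 = 0.2694
d₁ = [ln(450/550) + (0.064 + 0.33²/2)·0.6667] / 0.2694 = [-0.2007 + 0.0790] / 0.2694 = -0.4517 ⇒ -0.45
d₂ = d₁ − σ√T = -0.4517 − 0.2694 = -0.7211 ⇒ -0.72
exp(−rT) = exp(−0.064·0.6667) = 0.9582
N(−d₂) = N(0.72) = 0.7642;  N(−d₁) = N(0.45) = 0.6736
P = 550·0.9582·0.7642 − 450·0.6736 = 402.7410 − 303.1200 = 99.6210

$99.62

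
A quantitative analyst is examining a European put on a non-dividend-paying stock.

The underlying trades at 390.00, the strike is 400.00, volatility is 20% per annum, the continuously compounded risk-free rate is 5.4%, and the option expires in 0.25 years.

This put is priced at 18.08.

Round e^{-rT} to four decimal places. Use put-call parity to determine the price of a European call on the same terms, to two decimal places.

e^(−rT) = e^(−0.054·0.25) = 0.9866
Put-call parity: C − P = S − K·e^(−rT) = 390 − 400·0.9866 = 390 − 394.6400 = -4.6400
C = P + (C − P) = 18.08 + (-4.6400) = 13.4400

13.44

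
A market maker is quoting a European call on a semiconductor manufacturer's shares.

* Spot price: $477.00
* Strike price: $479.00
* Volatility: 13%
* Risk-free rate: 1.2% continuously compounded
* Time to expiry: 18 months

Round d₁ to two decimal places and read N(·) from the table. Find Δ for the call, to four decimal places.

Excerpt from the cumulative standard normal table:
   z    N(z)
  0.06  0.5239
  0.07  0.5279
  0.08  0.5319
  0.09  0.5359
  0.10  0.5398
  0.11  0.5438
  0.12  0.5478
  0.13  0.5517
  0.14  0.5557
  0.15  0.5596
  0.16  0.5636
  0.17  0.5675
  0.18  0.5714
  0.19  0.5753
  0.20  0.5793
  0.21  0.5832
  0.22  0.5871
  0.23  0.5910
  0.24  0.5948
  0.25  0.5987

0.5675

σ√T = 0.13 × 1.2247 = 0.1592
d₁ = [ln(477/479) + (0.012 + ½·0.13²)·1.5] / (σ√T) = (-0.0042 + 0.0307) / 0.1592 = 0.1664 which rounds to 0.17
N(d₁) = N(0.17) = 0.5675
Δ_call = N(d₁) = 0.5675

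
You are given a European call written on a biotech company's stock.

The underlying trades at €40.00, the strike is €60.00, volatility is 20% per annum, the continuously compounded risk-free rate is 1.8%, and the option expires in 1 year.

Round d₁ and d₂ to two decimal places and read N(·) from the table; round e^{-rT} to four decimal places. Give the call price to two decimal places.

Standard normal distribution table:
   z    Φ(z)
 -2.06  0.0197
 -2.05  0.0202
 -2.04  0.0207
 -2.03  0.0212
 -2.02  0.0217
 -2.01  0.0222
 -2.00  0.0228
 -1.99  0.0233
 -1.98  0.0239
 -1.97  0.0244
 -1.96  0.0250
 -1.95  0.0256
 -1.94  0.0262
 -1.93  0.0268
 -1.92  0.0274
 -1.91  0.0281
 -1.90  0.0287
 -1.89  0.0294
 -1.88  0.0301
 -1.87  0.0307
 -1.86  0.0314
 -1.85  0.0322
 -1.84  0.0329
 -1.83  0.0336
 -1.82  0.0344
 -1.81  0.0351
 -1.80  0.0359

σ√T = 0.2 × 1.0000 = 0.2000
d₁ = [ln(40/60) + (0.018 + 0.2²/2)·1] / 0.2000 = [-0.4055 + 0.0380] / 0.2000 = -1.8373 which rounds to -1.84
d₂ = d₁ − σ√T = -1.8373 − 0.2000 = -2.0373 which rounds to -2.04
exp(−rT) = exp(−0.018·1) = 0.9822
C = 40·N(-1.84) − 60·0.9822·N(-2.04) = 40·0.0329 − 60·0.9822·0.0207 = 1.3160 − 1.2199 = 0.0961

€0.10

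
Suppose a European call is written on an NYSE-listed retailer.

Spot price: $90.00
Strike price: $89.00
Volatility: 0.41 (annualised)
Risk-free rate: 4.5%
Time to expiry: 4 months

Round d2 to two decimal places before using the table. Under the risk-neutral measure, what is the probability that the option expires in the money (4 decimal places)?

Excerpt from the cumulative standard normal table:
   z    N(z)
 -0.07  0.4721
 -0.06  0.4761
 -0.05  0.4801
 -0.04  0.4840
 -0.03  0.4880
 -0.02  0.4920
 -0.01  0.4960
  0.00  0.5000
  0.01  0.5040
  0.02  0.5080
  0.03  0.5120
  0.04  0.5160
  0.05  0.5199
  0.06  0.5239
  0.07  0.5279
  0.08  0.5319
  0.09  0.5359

0.4960

σ√T = 0.41 × 0.5774 = 0.2367
ln(S/K) + (r + σ²/2)T = ln(90/89) + (0.045 + 0.41²/2)·0.3333 = 0.0112 + 0.0430 = 0.0542
d₁ = 0.0542 / 0.2367 = 0.2289 ≈ 0.23
d₂ = d₁ − σ√T = 0.2289 − 0.2367 = -0.0078 ≈ -0.01
Risk-neutral Pr[S_T > K] = N(d₂) = N(-0.01) = 0.4960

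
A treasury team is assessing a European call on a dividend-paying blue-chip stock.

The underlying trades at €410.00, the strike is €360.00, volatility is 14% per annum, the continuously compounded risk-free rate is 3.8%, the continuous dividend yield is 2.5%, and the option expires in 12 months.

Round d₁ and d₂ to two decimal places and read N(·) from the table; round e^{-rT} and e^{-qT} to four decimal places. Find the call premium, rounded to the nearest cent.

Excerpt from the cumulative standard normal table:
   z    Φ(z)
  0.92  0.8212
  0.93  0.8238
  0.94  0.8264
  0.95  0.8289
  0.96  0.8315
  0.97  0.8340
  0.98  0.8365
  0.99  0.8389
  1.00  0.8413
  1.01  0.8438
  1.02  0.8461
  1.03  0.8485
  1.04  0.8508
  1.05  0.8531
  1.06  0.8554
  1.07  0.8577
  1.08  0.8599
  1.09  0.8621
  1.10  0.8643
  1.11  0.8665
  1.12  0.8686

€57.46

σ√T = 0.14·√1 = 0.1400
ln(S/K) + (r − q + σ²/2)T = ln(410/360) + (0.038 − 0.025 + 0.14²/2)·1 = 0.1301 + 0.0228 = 0.1529
d₁ = 0.1529 / 0.1400 = 1.0918 → 1.09
d₂ = d₁ − σ√T = 1.0918 − 0.1400 = 0.9518 → 0.95
e^(−qT) = e^(−0.025·1) = 0.9753;  e^(−rT) = e^(−0.038·1) = 0.9627
N(d₁) = N(1.09) = 0.8621;  N(d₂) = N(0.95) = 0.8289
C = 410·0.9753·0.8621 − 360·0.9627·0.8289 = 344.7305 − 287.2735 = 57.4570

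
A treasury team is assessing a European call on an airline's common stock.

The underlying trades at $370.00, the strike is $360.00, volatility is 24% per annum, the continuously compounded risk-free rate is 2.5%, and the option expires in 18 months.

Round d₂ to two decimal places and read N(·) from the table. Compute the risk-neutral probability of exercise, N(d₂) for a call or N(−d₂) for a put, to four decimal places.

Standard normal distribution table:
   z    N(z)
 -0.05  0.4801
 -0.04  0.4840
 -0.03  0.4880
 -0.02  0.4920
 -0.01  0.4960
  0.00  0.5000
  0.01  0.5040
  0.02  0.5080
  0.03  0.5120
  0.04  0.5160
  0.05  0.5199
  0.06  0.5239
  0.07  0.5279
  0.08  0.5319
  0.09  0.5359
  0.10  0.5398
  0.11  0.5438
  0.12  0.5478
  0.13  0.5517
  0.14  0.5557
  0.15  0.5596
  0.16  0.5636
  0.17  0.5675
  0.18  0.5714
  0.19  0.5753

T = 1.5;  σ√T = 0.2939
ln(S/K) + (r + σ²/2)T = ln(370/360) + (0.025 + 0.24²/2)·1.5 = 0.0274 + 0.0807 = 0.1081
d₁ = 0.1081 / 0.2939 = 0.3678 → 0.37
d₂ = d₁ − σ√T = 0.3678 − 0.2939 = 0.0738 → 0.07
Risk-neutral Pr[S_T > K] = N(d₂) = N(0.07) = 0.5279

0.5279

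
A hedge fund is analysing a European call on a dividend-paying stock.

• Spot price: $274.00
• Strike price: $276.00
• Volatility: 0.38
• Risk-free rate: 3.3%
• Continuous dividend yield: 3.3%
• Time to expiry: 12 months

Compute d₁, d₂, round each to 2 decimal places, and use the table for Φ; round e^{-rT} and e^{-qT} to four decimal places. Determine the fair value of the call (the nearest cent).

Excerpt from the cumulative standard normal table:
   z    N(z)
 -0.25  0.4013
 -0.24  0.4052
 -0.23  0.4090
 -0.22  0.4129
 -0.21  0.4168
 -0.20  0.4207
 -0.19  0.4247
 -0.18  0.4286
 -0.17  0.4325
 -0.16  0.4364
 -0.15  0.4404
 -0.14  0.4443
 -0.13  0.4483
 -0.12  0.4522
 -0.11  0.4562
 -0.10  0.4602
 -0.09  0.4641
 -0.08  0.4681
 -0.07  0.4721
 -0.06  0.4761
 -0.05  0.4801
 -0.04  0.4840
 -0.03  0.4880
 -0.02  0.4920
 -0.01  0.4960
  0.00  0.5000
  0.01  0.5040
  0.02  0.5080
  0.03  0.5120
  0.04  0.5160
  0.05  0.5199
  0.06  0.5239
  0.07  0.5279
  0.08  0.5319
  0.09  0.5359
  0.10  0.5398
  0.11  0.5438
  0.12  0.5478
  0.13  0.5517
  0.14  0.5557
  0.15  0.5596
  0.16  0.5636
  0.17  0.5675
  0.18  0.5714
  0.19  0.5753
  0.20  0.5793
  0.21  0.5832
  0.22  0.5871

σ√T = 0.38·√1 = 0.3800
d₁ = [ln(274/276) + (0.033 − 0.033 + 0.38²/2)·1] / 0.3800 = [-0.0073 + 0.0722] / 0.3800 = 0.1709 which rounds to 0.17
d₂ = d₁ − σ√T = 0.1709 − 0.3800 = -0.2091 which rounds to -0.21
exp(−qT) = exp(−0.033·1) = 0.9675;  exp(−rT) = exp(−0.033·1) = 0.9675
C = 274·0.9675·N(0.17) − 276·0.9675·N(-0.21) = 274·0.9675·0.5675 − 276·0.9675·0.4168 = 150.4414 − 111.2981 = 39.1433

$39.14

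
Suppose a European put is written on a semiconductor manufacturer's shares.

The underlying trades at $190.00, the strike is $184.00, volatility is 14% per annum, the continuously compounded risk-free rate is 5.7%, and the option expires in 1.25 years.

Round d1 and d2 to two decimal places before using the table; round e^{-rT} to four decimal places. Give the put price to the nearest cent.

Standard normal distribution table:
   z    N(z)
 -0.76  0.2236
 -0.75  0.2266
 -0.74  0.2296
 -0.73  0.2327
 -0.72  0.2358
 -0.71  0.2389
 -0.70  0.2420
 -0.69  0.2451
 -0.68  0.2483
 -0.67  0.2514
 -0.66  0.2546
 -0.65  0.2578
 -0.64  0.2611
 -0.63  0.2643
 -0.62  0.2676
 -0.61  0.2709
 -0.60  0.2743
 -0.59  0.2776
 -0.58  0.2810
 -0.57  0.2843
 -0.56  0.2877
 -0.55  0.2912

σ√T = 0.14 × 1.1180 = 0.1565
d₁ = [ln(190/184) + (0.057 + ½·0.14²)·1.25] / (σ√T) = (0.0321 + 0.0835) / 0.1565 = 0.7385 ⇒ 0.74
d₂ = 0.7385 − 0.1565 = 0.5819 ⇒ 0.58
e^(−rT) = e^(−0.057·1.25) = 0.9312
P = 184·0.9312·N(-0.58) − 190·N(-0.74) = 184·0.9312·0.2810 − 190·0.2296 = 48.1468 − 43.6240 = 4.5228

$4.52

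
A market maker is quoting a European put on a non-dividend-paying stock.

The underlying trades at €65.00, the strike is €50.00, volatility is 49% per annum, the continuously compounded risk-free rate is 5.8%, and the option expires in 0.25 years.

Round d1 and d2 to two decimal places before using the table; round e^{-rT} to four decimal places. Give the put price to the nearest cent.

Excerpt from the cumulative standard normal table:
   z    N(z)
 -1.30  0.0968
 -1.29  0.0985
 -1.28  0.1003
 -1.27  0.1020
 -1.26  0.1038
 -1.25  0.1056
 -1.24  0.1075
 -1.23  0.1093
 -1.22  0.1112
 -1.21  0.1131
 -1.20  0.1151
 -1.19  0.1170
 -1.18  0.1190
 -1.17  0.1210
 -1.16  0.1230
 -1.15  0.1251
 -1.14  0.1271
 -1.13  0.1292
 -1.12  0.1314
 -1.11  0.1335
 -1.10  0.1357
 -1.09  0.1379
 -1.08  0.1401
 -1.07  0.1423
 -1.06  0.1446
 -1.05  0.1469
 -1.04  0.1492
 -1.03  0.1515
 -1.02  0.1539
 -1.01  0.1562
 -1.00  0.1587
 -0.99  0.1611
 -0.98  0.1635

σ√T = 0.49·√0.25 = 0.2450
ln(S/K) + (r + σ²/2)T = ln(65/50) + (0.058 + 0.49²/2)·0.25 = 0.2624 + 0.0445 = 0.3069
d₁ = 0.3069 / 0.2450 = 1.2526 → 1.25
d₂ = d₁ − σ√T = 1.2526 − 0.2450 = 1.0076 → 1.01
exp(−rT) = exp(−0.058·0.25) = 0.9856
P = 50·0.9856·N(-1.01) − 65·N(-1.25) = 50·0.9856·0.1562 − 65·0.1056 = 7.6975 − 6.8640 = 0.8335

€0.83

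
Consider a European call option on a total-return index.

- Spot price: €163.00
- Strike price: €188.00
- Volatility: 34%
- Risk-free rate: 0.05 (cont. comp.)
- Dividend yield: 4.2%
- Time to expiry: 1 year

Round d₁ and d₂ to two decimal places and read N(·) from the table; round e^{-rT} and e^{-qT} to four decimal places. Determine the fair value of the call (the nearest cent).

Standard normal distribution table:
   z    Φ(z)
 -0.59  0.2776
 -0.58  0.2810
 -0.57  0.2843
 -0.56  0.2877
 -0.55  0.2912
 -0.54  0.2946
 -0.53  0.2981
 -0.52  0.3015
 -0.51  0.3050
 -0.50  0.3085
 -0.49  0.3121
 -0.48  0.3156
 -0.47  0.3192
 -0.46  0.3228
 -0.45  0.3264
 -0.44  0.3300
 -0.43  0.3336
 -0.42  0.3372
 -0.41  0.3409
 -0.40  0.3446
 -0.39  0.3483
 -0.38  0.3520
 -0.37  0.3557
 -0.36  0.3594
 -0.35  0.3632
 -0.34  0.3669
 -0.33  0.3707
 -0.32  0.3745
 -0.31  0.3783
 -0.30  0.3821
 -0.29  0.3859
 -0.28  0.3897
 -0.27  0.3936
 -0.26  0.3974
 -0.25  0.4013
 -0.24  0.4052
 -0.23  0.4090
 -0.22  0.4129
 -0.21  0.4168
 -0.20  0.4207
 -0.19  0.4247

€13.09

σ√T = 0.34 × 1.0000 = 0.3400
d₁ = [ln(163/188) + (0.05 − 0.042 + 0.34²/2)·1] / 0.3400 = [-0.1427 + 0.0658] / 0.3400 = -0.2262 ⇒ -0.23
d₂ = d₁ − σ√T = -0.2262 − 0.3400 = -0.5662 ⇒ -0.57
exp(−qT) = exp(−0.042·1) = 0.9589;  exp(−rT) = exp(−0.05·1) = 0.9512
N(d₁) = N(-0.23) = 0.4090;  N(d₂) = N(-0.57) = 0.2843
C = 163·0.9589·0.4090 − 188·0.9512·0.2843 = 63.9270 − 50.8401 = 13.0869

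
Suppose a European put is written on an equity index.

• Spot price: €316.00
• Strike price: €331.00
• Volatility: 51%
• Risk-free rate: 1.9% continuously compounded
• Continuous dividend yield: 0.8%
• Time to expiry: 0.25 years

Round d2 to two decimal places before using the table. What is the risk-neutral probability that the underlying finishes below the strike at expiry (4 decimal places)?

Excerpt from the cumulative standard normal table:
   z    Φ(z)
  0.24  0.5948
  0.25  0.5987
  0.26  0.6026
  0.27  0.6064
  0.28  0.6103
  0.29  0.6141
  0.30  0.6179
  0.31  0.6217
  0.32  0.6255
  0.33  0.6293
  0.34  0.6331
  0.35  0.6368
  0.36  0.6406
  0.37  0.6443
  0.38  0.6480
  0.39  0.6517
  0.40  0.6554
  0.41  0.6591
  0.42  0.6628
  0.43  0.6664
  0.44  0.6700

0.6179

σ√T = 0.51·√0.25 = 0.2550
ln(S/K) + (r − q + σ²/2)T = ln(316/331) + (0.019 − 0.008 + 0.51²/2)·0.25 = -0.0464 + 0.0353 = -0.0111
d₁ = -0.0111 / 0.2550 = -0.0436 which rounds to -0.04
d₂ = d₁ − σ√T = -0.0436 − 0.2550 = -0.2986 which rounds to -0.30
Risk-neutral Pr[S_T < K] = N(−d₂) = N(0.30) = 0.6179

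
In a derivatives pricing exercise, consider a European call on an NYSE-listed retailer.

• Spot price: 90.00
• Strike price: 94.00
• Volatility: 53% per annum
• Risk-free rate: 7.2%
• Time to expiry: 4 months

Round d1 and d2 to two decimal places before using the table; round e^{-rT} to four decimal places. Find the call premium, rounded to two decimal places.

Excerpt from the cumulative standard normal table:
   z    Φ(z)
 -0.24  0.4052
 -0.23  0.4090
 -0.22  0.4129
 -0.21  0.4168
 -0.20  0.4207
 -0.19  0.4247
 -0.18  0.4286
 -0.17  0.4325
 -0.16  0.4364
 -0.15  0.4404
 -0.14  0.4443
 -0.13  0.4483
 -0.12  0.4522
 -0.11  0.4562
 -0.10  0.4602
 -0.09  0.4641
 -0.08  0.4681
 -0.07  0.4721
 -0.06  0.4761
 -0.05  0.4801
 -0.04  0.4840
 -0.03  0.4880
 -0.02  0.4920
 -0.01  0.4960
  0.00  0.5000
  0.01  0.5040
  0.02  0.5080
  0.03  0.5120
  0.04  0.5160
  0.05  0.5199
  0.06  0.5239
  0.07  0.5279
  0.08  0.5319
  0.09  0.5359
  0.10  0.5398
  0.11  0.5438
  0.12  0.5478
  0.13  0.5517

σ√T = 0.53 × 0.5774 = 0.3060
d₁ = [ln(90/94) + (0.072 + ½·0.53²)·0.3333] / (σ√T) = (-0.0435 + 0.0708) / 0.3060 = 0.0893 ≈ 0.09
d₂ = 0.0893 − 0.3060 = -0.2167 ≈ -0.22
e^(−rT) = e^(−0.072·0.3333) = 0.9763
N(d₁) = N(0.09) = 0.5359;  N(d₂) = N(-0.22) = 0.4129
C = 90·0.5359 − 94·0.9763·0.4129 = 48.2310 − 37.8927 = 10.3383

10.34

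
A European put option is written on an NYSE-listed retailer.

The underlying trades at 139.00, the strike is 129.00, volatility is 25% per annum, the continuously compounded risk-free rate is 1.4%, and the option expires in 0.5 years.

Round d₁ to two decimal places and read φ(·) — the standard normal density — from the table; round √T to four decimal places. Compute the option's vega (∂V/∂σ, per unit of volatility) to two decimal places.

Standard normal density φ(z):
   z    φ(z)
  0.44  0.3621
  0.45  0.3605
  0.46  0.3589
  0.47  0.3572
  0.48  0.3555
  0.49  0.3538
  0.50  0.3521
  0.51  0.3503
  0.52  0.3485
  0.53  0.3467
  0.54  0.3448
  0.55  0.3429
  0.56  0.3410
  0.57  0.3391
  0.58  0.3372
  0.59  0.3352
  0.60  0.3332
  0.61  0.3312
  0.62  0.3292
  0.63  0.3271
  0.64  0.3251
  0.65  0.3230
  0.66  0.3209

33.70

T = 0.5;  σ√T = 0.1768
ln(S/K) + (r + σ²/2)T = ln(139/129) + (0.014 + 0.25²/2)·0.5 = 0.0747 + 0.0226 = 0.0973
d₁ = 0.0973 / 0.1768 = 0.5503 → 0.55
√T = √0.5 = 0.7071
φ(d₁) = φ(0.55) = 0.3429
vega = S·φ(d₁)·√T = 139·0.3429·0.7071 = 33.7026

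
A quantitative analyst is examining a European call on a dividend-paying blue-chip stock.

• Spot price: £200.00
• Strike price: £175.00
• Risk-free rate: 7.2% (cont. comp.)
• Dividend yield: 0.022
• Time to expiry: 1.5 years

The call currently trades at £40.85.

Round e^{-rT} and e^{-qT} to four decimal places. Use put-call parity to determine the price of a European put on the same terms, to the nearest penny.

e^(−qT) = e^(−0.022·1.5) = 0.9675;  e^(−rT) = e^(−0.072·1.5) = 0.8976
Put-call parity: C − P = S·e^(−qT) − K·e^(−rT) = 200·0.9675 − 175·0.8976 = 193.5000 − 157.0800 = 36.4200
P = C − (C − P) = 40.85 − (36.4200) = 4.4300

£4.43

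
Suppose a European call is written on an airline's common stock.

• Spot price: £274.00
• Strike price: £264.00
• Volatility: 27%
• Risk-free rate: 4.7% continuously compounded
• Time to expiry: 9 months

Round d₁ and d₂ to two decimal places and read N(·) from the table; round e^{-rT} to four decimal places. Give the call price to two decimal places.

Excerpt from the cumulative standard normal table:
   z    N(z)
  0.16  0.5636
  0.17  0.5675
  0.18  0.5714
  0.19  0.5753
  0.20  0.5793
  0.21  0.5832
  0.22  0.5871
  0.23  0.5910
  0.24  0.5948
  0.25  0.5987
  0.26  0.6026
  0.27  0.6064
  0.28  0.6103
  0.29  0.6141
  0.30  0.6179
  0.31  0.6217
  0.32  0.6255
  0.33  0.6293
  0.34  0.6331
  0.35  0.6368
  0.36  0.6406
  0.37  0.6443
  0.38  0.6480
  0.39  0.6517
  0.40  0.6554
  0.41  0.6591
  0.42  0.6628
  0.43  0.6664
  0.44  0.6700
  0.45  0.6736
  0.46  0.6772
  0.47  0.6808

σ√T = 0.27·√0.75 = 0.2338
ln(S/K) + (r + σ²/2)T = ln(274/264) + (0.047 + 0.27²/2)·0.75 = 0.0372 + 0.0626 = 0.0998
d₁ = 0.0998 / 0.2338 = 0.4267 ⇒ 0.43
d₂ = d₁ − σ√T = 0.4267 − 0.2338 = 0.1928 ⇒ 0.19
exp(−rT) = exp(−0.047·0.75) = 0.9654
N(d₁) = N(0.43) = 0.6664;  N(d₂) = N(0.19) = 0.5753
C = 274·0.6664 − 264·0.9654·0.5753 = 182.5936 − 146.6242 = 35.9694

£35.97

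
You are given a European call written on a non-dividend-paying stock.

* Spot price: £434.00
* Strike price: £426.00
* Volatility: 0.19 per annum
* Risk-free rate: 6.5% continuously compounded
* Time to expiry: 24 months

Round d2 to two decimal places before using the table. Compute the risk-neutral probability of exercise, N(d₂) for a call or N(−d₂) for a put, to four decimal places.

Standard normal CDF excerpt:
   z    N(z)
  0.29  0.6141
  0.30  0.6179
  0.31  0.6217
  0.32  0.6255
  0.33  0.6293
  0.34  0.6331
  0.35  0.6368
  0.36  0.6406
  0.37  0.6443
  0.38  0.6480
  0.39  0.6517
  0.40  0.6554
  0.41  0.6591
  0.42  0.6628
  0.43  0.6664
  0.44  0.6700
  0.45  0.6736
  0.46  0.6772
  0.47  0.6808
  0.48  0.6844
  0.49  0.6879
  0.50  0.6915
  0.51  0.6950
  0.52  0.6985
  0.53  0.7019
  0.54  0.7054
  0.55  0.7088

σ√T = 0.19 × 1.4142 = 0.2687
ln(S/K) + (r + σ²/2)T = ln(434/426) + (0.065 + 0.19²/2)·2 = 0.0186 + 0.1661 = 0.1847
d₁ = 0.1847 / 0.2687 = 0.6874 ⇒ 0.69
d₂ = d₁ − σ√T = 0.6874 − 0.2687 = 0.4187 ⇒ 0.42
Pr(exercise) under Q = N(d₂) = 0.6628

0.6628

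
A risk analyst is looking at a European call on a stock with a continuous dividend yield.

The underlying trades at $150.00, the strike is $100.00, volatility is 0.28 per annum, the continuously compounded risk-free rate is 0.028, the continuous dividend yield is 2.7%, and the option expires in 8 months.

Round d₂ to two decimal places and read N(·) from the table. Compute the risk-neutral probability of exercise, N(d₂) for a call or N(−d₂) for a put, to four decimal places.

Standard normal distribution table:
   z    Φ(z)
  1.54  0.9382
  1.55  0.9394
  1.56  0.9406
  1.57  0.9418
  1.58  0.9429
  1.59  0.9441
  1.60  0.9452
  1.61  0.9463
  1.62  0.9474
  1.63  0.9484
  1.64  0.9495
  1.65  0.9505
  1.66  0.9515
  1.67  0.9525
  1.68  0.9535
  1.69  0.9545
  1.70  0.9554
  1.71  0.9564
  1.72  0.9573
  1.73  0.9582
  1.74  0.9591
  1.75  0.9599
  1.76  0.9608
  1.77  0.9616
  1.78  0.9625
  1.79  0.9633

σ√T = 0.28 × 0.8165 = 0.2286
ln(S/K) + (r − q + σ²/2)T = ln(150/100) + (0.028 − 0.027 + 0.28²/2)·0.6667 = 0.4055 + 0.0268 = 0.4323
d₁ = 0.4323 / 0.2286 = 1.8908 ≈ 1.89
d₂ = d₁ − σ√T = 1.8908 − 0.2286 = 1.6621 ≈ 1.66
Risk-neutral Pr[S_T > K] = N(d₂) = N(1.66) = 0.9515

0.9515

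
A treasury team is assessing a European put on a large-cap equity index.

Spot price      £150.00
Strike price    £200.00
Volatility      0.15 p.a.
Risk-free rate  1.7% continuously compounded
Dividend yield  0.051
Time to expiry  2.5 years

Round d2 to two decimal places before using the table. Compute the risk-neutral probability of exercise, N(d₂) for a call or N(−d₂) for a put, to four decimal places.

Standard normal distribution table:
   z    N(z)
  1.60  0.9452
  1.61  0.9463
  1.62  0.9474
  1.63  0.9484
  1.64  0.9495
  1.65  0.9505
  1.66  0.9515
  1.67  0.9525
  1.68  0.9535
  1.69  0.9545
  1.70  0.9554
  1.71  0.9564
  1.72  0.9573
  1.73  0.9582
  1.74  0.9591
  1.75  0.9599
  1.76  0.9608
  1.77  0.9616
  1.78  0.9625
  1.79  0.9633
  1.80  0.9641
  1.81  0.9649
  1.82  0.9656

σ√T = 0.15·√2.5 = 0.2372
ln(S/K) + (r − q + σ²/2)T = ln(150/200) + (0.017 − 0.051 + 0.15²/2)·2.5 = -0.2877 − 0.0569 = -0.3446
d₁ = -0.3446 / 0.2372 = -1.4528 ≈ -1.45
d₂ = d₁ − σ√T = -1.4528 − 0.2372 = -1.6900 ≈ -1.69
Risk-neutral Pr[S_T < K] = N(−d₂) = N(1.69) = 0.9545

0.9545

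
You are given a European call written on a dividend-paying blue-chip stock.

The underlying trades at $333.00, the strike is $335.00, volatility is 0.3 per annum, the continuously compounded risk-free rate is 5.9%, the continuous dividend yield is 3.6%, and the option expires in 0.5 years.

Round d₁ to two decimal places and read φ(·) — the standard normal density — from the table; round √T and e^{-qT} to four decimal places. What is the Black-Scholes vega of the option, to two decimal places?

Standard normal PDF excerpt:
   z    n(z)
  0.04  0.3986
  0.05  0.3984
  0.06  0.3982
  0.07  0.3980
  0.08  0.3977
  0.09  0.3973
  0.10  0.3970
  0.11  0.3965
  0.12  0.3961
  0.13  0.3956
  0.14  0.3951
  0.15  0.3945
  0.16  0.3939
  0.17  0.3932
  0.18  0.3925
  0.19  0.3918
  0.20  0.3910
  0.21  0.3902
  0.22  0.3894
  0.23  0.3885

σ√T = 0.3 × 0.7071 = 0.2121
d₁ = [ln(333/335) + (0.059 − 0.036 + 0.3²/2)·0.5] / 0.2121 = [-0.0060 + 0.0340] / 0.2121 = 0.1320 ≈ 0.13
√T = √0.5 = 0.7071
φ(d₁) = φ(0.13) = 0.3956
e^(−qT) = e^(−0.036·0.5) = 0.9822
vega = S·e^(−qT)·φ(d₁)·√T = 333·0.9822·0.3956·0.7071 = 91.4916

91.49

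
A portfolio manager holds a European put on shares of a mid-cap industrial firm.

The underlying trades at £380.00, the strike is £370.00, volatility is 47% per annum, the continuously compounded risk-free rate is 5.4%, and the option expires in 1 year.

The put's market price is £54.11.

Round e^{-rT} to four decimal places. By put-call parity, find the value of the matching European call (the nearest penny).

£83.57

e^(−rT) = e^(−0.054·1) = 0.9474
Put-call parity: C − P = S − K·e^(−rT) = 380 − 370·0.9474 = 380 − 350.5380 = 29.4620
C = P + (C − P) = 54.11 + (29.4620) = 83.5720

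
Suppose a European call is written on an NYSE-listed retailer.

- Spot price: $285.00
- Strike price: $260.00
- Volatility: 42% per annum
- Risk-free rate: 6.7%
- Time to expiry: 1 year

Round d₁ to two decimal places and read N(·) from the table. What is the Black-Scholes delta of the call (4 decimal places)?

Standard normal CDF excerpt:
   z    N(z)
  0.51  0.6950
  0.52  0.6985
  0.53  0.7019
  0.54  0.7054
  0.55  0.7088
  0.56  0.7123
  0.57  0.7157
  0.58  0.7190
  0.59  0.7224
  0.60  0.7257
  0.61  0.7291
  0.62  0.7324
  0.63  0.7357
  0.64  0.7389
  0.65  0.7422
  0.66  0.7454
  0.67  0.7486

0.7224

σ√T = 0.42 × 1.0000 = 0.4200
ln(S/K) + (r + σ²/2)T = ln(285/260) + (0.067 + 0.42²/2)·1 = 0.0918 + 0.1552 = 0.2470
d₁ = 0.2470 / 0.4200 = 0.5881 ⇒ 0.59
N(d₁) = N(0.59) = 0.7224
Δ_call = N(d₁) = 0.7224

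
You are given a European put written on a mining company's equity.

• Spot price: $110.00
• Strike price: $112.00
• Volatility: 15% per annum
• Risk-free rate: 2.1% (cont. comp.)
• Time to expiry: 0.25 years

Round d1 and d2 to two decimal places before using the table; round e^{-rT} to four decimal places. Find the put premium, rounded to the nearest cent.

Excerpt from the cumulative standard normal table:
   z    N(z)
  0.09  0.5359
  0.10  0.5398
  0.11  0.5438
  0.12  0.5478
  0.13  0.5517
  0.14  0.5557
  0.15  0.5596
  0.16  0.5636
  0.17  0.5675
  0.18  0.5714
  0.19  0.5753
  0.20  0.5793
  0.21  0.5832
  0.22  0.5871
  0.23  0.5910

σ√T = 0.15 × 0.5000 = 0.0750
d₁ = [ln(110/112) + (0.021 + 0.15²/2)·0.25] / 0.0750 = [-0.0180 + 0.0081] / 0.0750 = -0.1327 which rounds to -0.13
d₂ = d₁ − σ√T = -0.1327 − 0.0750 = -0.2077 which rounds to -0.21
exp(−rT) = exp(−0.021·0.25) = 0.9948
N(−d₂) = N(0.21) = 0.5832;  N(−d₁) = N(0.13) = 0.5517
P = 112·0.9948·0.5832 − 110·0.5517 = 64.9787 − 60.6870 = 4.2917

$4.29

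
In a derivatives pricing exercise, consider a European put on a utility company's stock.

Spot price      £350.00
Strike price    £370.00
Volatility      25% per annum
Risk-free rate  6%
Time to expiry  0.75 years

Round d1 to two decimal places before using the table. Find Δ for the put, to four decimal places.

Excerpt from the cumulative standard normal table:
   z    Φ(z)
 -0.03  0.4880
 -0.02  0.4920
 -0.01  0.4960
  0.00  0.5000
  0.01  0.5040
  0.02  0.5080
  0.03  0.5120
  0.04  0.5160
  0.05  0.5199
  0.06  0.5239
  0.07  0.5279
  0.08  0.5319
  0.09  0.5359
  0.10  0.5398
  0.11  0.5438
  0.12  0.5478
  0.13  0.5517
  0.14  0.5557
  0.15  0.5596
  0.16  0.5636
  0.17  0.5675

-0.4761

σ√T = 0.25 × 0.8660 = 0.2165
d₁ = [ln(350/370) + (0.06 + ½·0.25²)·0.75] / (σ√T) = (-0.0556 + 0.0684) / 0.2165 = 0.0594 → 0.06
N(d₁) = N(0.06) = 0.5239
Δ_put = N(d₁) − 1 = 0.5239 − 1 = -0.4761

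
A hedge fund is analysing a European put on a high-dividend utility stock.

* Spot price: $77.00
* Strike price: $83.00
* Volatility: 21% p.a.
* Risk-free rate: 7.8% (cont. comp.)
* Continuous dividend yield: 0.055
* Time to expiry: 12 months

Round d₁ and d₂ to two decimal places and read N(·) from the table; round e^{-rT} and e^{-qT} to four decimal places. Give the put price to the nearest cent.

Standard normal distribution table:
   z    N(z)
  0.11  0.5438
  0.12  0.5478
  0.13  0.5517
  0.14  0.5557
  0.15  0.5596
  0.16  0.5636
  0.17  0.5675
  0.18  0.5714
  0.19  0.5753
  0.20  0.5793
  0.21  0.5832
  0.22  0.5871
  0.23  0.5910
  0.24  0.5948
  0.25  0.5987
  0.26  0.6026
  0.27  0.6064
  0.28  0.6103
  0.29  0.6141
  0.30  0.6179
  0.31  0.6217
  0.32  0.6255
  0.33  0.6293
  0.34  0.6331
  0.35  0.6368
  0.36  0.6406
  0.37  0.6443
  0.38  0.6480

σ√T = 0.21 × 1.0000 = 0.2100
ln(S/K) + (r − q + σ²/2)T = ln(77/83) + (0.078 − 0.055 + 0.21²/2)·1 = -0.0750 + 0.0450 = -0.0300
d₁ = -0.0300 / 0.2100 = -0.1428 which rounds to -0.14
d₂ = d₁ − σ√T = -0.1428 − 0.2100 = -0.3528 which rounds to -0.35
exp(−qT) = exp(−0.055·1) = 0.9465;  exp(−rT) = exp(−0.078·1) = 0.9250
N(−d₂) = N(0.35) = 0.6368;  N(−d₁) = N(0.14) = 0.5557
P = 83·0.9250·0.6368 − 77·0.9465·0.5557 = 48.8903 − 40.4997 = 8.3906

$8.39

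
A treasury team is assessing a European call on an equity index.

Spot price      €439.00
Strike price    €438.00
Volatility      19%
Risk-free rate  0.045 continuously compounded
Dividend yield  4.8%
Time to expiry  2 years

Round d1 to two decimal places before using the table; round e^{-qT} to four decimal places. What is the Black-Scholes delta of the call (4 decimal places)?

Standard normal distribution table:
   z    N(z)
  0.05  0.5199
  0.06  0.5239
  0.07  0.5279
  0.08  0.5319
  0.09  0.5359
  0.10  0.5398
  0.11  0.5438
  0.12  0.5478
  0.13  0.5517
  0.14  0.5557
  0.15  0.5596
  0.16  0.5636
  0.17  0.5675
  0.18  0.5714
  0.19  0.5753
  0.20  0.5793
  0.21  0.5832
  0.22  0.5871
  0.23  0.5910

T = 2;  σ√T = 0.2687
d₁ = [ln(439/438) + (0.045 − 0.048 + 0.19²/2)·2] / 0.2687 = [0.0023 + 0.0301] / 0.2687 = 0.1205 which rounds to 0.12
N(d₁) = N(0.12) = 0.5478
Δ_call = e^(−qT)·N(d₁) = 0.9085·0.5478 = 0.4977

0.4977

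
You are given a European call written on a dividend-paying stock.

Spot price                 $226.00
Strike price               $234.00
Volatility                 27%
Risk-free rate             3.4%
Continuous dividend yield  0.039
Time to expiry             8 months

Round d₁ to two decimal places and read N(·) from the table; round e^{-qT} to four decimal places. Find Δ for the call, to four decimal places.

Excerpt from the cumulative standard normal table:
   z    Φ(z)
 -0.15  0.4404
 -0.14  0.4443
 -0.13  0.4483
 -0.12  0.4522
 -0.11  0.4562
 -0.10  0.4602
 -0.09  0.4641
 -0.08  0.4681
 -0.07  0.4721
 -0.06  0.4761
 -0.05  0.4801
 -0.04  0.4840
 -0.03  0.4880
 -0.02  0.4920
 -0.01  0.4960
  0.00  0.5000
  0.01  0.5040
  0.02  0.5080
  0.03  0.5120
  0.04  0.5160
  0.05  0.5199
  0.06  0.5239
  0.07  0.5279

σ√T = 0.27·√0.6667 = 0.2205
ln(S/K) + (r − q + σ²/2)T = ln(226/234) + (0.034 − 0.039 + 0.27²/2)·0.6667 = -0.0348 + 0.0210 = -0.0138
d₁ = -0.0138 / 0.2205 = -0.0627 → -0.06
N(d₁) = N(-0.06) = 0.4761
Δ_call = e^(−qT)·N(d₁) = 0.9743·0.4761 = 0.4639

0.4639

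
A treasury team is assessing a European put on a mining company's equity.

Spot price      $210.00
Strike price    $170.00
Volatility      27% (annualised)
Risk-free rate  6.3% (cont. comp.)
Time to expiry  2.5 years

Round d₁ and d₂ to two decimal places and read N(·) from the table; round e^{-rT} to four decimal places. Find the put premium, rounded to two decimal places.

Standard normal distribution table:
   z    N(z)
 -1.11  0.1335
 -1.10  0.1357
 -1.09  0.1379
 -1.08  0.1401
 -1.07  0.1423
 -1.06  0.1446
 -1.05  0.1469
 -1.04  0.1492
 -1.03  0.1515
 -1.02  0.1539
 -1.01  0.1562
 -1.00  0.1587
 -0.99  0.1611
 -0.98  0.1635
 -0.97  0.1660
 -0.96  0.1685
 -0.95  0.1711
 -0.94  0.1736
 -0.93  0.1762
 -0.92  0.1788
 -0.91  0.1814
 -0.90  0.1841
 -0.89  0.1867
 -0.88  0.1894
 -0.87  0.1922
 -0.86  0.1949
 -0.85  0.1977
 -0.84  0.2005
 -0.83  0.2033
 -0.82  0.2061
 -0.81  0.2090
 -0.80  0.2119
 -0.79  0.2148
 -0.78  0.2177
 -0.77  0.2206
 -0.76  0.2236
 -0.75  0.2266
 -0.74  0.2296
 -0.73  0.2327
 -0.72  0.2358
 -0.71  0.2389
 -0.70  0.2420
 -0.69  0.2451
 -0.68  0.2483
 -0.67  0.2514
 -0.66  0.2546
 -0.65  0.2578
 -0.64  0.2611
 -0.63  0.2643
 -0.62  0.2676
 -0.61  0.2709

σ√T = 0.27 × 1.5811 = 0.4269
d₁ = [ln(210/170) + (0.063 + ½·0.27²)·2.5] / (σ√T) = (0.2113 + 0.2486) / 0.4269 = 1.0774 ⇒ 1.08
d₂ = 1.0774 − 0.4269 = 0.6505 ⇒ 0.65
e^(−rT) = e^(−0.063·2.5) = 0.8543
N(−d₂) = N(-0.65) = 0.2578;  N(−d₁) = N(-1.08) = 0.1401
P = 170·0.8543·0.2578 − 210·0.1401 = 37.4406 − 29.4210 = 8.0196

$8.02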